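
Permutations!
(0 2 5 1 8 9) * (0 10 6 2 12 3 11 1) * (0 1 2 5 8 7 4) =(0 12 3 11 2 8 9 10 6 5 1 7 4) =[12, 7, 8, 11, 0, 1, 5, 4, 9, 10, 6, 2, 3]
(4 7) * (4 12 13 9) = (4 7 12 13 9) = [0, 1, 2, 3, 7, 5, 6, 12, 8, 4, 10, 11, 13, 9]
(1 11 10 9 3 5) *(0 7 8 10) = (0 7 8 10 9 3 5 1 11) = [7, 11, 2, 5, 4, 1, 6, 8, 10, 3, 9, 0]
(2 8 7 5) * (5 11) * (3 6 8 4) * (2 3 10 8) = (2 4 10 8 7 11 5 3 6) = [0, 1, 4, 6, 10, 3, 2, 11, 7, 9, 8, 5]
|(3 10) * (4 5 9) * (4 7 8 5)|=4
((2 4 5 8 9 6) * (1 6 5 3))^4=(1 3 4 2 6)(5 8 9)=[0, 3, 6, 4, 2, 8, 1, 7, 9, 5]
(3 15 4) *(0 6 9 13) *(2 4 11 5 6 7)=(0 7 2 4 3 15 11 5 6 9 13)=[7, 1, 4, 15, 3, 6, 9, 2, 8, 13, 10, 5, 12, 0, 14, 11]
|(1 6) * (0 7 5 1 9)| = |(0 7 5 1 6 9)| = 6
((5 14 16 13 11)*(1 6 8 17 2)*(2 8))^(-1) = (1 2 6)(5 11 13 16 14)(8 17) = [0, 2, 6, 3, 4, 11, 1, 7, 17, 9, 10, 13, 12, 16, 5, 15, 14, 8]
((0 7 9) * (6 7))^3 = (0 9 7 6) = [9, 1, 2, 3, 4, 5, 0, 6, 8, 7]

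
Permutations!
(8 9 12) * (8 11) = (8 9 12 11) = [0, 1, 2, 3, 4, 5, 6, 7, 9, 12, 10, 8, 11]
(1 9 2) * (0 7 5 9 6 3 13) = (0 7 5 9 2 1 6 3 13) = [7, 6, 1, 13, 4, 9, 3, 5, 8, 2, 10, 11, 12, 0]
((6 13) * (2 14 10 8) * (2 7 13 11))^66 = [0, 1, 10, 3, 4, 5, 2, 6, 13, 9, 7, 14, 12, 11, 8] = (2 10 7 6)(8 13 11 14)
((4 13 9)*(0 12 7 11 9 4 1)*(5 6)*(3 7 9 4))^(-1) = (0 1 9 12)(3 13 4 11 7)(5 6) = [1, 9, 2, 13, 11, 6, 5, 3, 8, 12, 10, 7, 0, 4]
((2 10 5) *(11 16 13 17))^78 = (11 13)(16 17) = [0, 1, 2, 3, 4, 5, 6, 7, 8, 9, 10, 13, 12, 11, 14, 15, 17, 16]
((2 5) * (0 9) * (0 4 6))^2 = (0 4)(6 9) = [4, 1, 2, 3, 0, 5, 9, 7, 8, 6]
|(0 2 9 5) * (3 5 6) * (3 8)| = |(0 2 9 6 8 3 5)| = 7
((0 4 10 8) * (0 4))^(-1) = (4 8 10) = [0, 1, 2, 3, 8, 5, 6, 7, 10, 9, 4]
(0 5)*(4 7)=(0 5)(4 7)=[5, 1, 2, 3, 7, 0, 6, 4]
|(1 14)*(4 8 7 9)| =4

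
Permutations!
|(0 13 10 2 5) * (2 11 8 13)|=12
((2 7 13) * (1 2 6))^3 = (1 13 2 6 7) = [0, 13, 6, 3, 4, 5, 7, 1, 8, 9, 10, 11, 12, 2]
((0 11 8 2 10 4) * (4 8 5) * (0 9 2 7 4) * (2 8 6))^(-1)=(0 5 11)(2 6 10)(4 7 8 9)=[5, 1, 6, 3, 7, 11, 10, 8, 9, 4, 2, 0]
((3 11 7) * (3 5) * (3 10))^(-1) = (3 10 5 7 11) = [0, 1, 2, 10, 4, 7, 6, 11, 8, 9, 5, 3]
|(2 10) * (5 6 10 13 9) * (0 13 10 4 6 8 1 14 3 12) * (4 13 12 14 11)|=8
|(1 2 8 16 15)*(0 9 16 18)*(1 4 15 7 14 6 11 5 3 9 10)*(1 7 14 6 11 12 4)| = 66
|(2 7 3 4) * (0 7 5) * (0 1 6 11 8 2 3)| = |(0 7)(1 6 11 8 2 5)(3 4)| = 6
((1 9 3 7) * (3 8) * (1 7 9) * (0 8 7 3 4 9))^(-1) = (0 3 7 9 4 8) = [3, 1, 2, 7, 8, 5, 6, 9, 0, 4]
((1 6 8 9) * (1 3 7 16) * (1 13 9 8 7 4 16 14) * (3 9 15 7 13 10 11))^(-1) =(1 14 7 15 13 6)(3 11 10 16 4) =[0, 14, 2, 11, 3, 5, 1, 15, 8, 9, 16, 10, 12, 6, 7, 13, 4]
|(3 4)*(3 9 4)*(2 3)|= 2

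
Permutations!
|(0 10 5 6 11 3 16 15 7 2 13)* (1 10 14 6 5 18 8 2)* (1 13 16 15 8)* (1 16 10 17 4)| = |(0 14 6 11 3 15 7 13)(1 17 4)(2 10 18 16 8)| = 120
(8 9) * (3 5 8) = (3 5 8 9) = [0, 1, 2, 5, 4, 8, 6, 7, 9, 3]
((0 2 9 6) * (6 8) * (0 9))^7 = (0 2)(6 9 8) = [2, 1, 0, 3, 4, 5, 9, 7, 6, 8]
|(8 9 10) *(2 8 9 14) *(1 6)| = 6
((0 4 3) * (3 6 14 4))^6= [0, 1, 2, 3, 4, 5, 6, 7, 8, 9, 10, 11, 12, 13, 14]= (14)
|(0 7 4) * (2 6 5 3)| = 12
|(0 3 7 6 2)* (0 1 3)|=|(1 3 7 6 2)|=5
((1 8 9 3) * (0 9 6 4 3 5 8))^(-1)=(0 1 3 4 6 8 5 9)=[1, 3, 2, 4, 6, 9, 8, 7, 5, 0]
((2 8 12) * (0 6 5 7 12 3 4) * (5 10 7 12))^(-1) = (0 4 3 8 2 12 5 7 10 6) = [4, 1, 12, 8, 3, 7, 0, 10, 2, 9, 6, 11, 5]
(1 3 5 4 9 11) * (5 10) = (1 3 10 5 4 9 11) = [0, 3, 2, 10, 9, 4, 6, 7, 8, 11, 5, 1]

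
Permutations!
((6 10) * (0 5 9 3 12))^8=[3, 1, 2, 5, 4, 12, 6, 7, 8, 0, 10, 11, 9]=(0 3 5 12 9)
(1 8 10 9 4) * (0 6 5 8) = (0 6 5 8 10 9 4 1) = [6, 0, 2, 3, 1, 8, 5, 7, 10, 4, 9]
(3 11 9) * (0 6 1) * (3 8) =(0 6 1)(3 11 9 8) =[6, 0, 2, 11, 4, 5, 1, 7, 3, 8, 10, 9]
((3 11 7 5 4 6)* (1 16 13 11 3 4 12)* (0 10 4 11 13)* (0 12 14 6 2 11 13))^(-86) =(0 11 6 4 5)(1 16 12)(2 14 10 7 13) =[11, 16, 14, 3, 5, 0, 4, 13, 8, 9, 7, 6, 1, 2, 10, 15, 12]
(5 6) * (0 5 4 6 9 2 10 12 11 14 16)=(0 5 9 2 10 12 11 14 16)(4 6)=[5, 1, 10, 3, 6, 9, 4, 7, 8, 2, 12, 14, 11, 13, 16, 15, 0]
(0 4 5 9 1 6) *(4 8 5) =(0 8 5 9 1 6) =[8, 6, 2, 3, 4, 9, 0, 7, 5, 1]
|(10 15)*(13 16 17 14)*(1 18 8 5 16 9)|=|(1 18 8 5 16 17 14 13 9)(10 15)|=18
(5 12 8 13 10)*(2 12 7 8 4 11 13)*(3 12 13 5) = (2 13 10 3 12 4 11 5 7 8) = [0, 1, 13, 12, 11, 7, 6, 8, 2, 9, 3, 5, 4, 10]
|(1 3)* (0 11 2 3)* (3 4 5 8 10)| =9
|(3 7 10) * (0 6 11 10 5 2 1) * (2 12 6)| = 21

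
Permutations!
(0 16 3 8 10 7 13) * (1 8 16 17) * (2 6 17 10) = (0 10 7 13)(1 8 2 6 17)(3 16) = [10, 8, 6, 16, 4, 5, 17, 13, 2, 9, 7, 11, 12, 0, 14, 15, 3, 1]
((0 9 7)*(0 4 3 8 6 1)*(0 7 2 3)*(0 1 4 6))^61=(0 9 2 3 8)(1 7 6 4)=[9, 7, 3, 8, 1, 5, 4, 6, 0, 2]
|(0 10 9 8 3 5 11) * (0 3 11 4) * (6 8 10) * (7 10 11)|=|(0 6 8 7 10 9 11 3 5 4)|=10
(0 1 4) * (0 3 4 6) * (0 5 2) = [1, 6, 0, 4, 3, 2, 5] = (0 1 6 5 2)(3 4)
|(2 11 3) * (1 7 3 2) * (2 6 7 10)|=|(1 10 2 11 6 7 3)|=7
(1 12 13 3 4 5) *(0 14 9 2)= (0 14 9 2)(1 12 13 3 4 5)= [14, 12, 0, 4, 5, 1, 6, 7, 8, 2, 10, 11, 13, 3, 9]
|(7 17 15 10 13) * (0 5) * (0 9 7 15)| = 15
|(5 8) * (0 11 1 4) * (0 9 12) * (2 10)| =6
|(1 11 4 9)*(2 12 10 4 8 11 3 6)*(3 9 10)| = |(1 9)(2 12 3 6)(4 10)(8 11)| = 4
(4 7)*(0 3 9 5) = (0 3 9 5)(4 7) = [3, 1, 2, 9, 7, 0, 6, 4, 8, 5]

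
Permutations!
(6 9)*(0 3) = (0 3)(6 9) = [3, 1, 2, 0, 4, 5, 9, 7, 8, 6]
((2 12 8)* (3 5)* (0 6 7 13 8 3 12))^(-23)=[6, 1, 0, 5, 4, 12, 7, 13, 2, 9, 10, 11, 3, 8]=(0 6 7 13 8 2)(3 5 12)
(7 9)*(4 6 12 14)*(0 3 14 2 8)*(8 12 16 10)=(0 3 14 4 6 16 10 8)(2 12)(7 9)=[3, 1, 12, 14, 6, 5, 16, 9, 0, 7, 8, 11, 2, 13, 4, 15, 10]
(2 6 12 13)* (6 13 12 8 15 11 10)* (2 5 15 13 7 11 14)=[0, 1, 7, 3, 4, 15, 8, 11, 13, 9, 6, 10, 12, 5, 2, 14]=(2 7 11 10 6 8 13 5 15 14)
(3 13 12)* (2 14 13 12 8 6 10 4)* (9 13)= [0, 1, 14, 12, 2, 5, 10, 7, 6, 13, 4, 11, 3, 8, 9]= (2 14 9 13 8 6 10 4)(3 12)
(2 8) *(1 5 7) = (1 5 7)(2 8) = [0, 5, 8, 3, 4, 7, 6, 1, 2]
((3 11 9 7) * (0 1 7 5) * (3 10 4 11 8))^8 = (11) = [0, 1, 2, 3, 4, 5, 6, 7, 8, 9, 10, 11]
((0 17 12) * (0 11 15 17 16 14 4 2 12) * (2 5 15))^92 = (0 16 14 4 5 15 17)(2 11 12) = [16, 1, 11, 3, 5, 15, 6, 7, 8, 9, 10, 12, 2, 13, 4, 17, 14, 0]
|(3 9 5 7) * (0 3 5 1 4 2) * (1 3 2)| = |(0 2)(1 4)(3 9)(5 7)| = 2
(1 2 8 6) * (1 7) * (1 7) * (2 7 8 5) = (1 7 8 6)(2 5) = [0, 7, 5, 3, 4, 2, 1, 8, 6]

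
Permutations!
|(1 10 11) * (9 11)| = |(1 10 9 11)| = 4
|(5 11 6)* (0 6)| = 4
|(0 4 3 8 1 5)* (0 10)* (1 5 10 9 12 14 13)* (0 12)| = 30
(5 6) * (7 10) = [0, 1, 2, 3, 4, 6, 5, 10, 8, 9, 7] = (5 6)(7 10)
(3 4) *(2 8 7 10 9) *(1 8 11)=[0, 8, 11, 4, 3, 5, 6, 10, 7, 2, 9, 1]=(1 8 7 10 9 2 11)(3 4)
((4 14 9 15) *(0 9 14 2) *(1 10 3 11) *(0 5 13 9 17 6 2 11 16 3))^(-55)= (0 13 1 2 4 17 9 10 5 11 6 15)(3 16)= [13, 2, 4, 16, 17, 11, 15, 7, 8, 10, 5, 6, 12, 1, 14, 0, 3, 9]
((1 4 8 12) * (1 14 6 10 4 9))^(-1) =(1 9)(4 10 6 14 12 8) =[0, 9, 2, 3, 10, 5, 14, 7, 4, 1, 6, 11, 8, 13, 12]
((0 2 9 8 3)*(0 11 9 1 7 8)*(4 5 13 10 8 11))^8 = (0 1 11)(2 7 9)(3 5 10)(4 13 8) = [1, 11, 7, 5, 13, 10, 6, 9, 4, 2, 3, 0, 12, 8]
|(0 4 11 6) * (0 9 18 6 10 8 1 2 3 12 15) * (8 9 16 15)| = |(0 4 11 10 9 18 6 16 15)(1 2 3 12 8)| = 45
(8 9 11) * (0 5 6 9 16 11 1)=(0 5 6 9 1)(8 16 11)=[5, 0, 2, 3, 4, 6, 9, 7, 16, 1, 10, 8, 12, 13, 14, 15, 11]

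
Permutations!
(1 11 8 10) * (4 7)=(1 11 8 10)(4 7)=[0, 11, 2, 3, 7, 5, 6, 4, 10, 9, 1, 8]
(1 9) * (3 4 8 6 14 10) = (1 9)(3 4 8 6 14 10) = [0, 9, 2, 4, 8, 5, 14, 7, 6, 1, 3, 11, 12, 13, 10]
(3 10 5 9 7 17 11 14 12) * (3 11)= (3 10 5 9 7 17)(11 14 12)= [0, 1, 2, 10, 4, 9, 6, 17, 8, 7, 5, 14, 11, 13, 12, 15, 16, 3]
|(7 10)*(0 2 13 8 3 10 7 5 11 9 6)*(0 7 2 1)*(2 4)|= |(0 1)(2 13 8 3 10 5 11 9 6 7 4)|= 22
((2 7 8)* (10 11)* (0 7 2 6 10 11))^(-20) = [0, 1, 2, 3, 4, 5, 6, 7, 8, 9, 10, 11] = (11)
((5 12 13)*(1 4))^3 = (13)(1 4) = [0, 4, 2, 3, 1, 5, 6, 7, 8, 9, 10, 11, 12, 13]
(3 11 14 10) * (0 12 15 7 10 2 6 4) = [12, 1, 6, 11, 0, 5, 4, 10, 8, 9, 3, 14, 15, 13, 2, 7] = (0 12 15 7 10 3 11 14 2 6 4)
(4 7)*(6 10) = (4 7)(6 10) = [0, 1, 2, 3, 7, 5, 10, 4, 8, 9, 6]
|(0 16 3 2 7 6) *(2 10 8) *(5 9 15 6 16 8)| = 11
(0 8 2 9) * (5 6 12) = (0 8 2 9)(5 6 12) = [8, 1, 9, 3, 4, 6, 12, 7, 2, 0, 10, 11, 5]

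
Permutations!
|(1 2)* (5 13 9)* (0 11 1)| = 12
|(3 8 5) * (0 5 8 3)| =|(8)(0 5)| =2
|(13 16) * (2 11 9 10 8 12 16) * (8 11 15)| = |(2 15 8 12 16 13)(9 10 11)| = 6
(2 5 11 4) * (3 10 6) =(2 5 11 4)(3 10 6) =[0, 1, 5, 10, 2, 11, 3, 7, 8, 9, 6, 4]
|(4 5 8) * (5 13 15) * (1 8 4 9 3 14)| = |(1 8 9 3 14)(4 13 15 5)| = 20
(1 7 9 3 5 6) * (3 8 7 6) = (1 6)(3 5)(7 9 8) = [0, 6, 2, 5, 4, 3, 1, 9, 7, 8]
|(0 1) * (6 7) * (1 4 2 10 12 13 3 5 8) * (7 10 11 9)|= 14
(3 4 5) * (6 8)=(3 4 5)(6 8)=[0, 1, 2, 4, 5, 3, 8, 7, 6]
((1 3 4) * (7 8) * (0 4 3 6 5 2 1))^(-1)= (0 4)(1 2 5 6)(7 8)= [4, 2, 5, 3, 0, 6, 1, 8, 7]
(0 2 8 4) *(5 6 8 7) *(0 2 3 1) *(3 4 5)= [4, 0, 7, 1, 2, 6, 8, 3, 5]= (0 4 2 7 3 1)(5 6 8)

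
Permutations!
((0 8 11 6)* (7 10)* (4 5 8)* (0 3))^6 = (0 3 6 11 8 5 4) = [3, 1, 2, 6, 0, 4, 11, 7, 5, 9, 10, 8]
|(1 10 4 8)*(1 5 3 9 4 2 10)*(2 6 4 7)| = |(2 10 6 4 8 5 3 9 7)| = 9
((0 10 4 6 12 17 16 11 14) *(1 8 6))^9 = (0 11 17 6 1 10 14 16 12 8 4) = [11, 10, 2, 3, 0, 5, 1, 7, 4, 9, 14, 17, 8, 13, 16, 15, 12, 6]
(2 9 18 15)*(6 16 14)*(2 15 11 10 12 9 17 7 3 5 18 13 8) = (2 17 7 3 5 18 11 10 12 9 13 8)(6 16 14) = [0, 1, 17, 5, 4, 18, 16, 3, 2, 13, 12, 10, 9, 8, 6, 15, 14, 7, 11]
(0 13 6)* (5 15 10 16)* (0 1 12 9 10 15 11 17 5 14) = (0 13 6 1 12 9 10 16 14)(5 11 17) = [13, 12, 2, 3, 4, 11, 1, 7, 8, 10, 16, 17, 9, 6, 0, 15, 14, 5]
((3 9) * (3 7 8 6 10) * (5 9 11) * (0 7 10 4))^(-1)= (0 4 6 8 7)(3 10 9 5 11)= [4, 1, 2, 10, 6, 11, 8, 0, 7, 5, 9, 3]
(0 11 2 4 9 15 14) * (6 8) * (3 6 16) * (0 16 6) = (0 11 2 4 9 15 14 16 3)(6 8) = [11, 1, 4, 0, 9, 5, 8, 7, 6, 15, 10, 2, 12, 13, 16, 14, 3]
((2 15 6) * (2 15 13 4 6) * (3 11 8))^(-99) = (2 13 4 6 15) = [0, 1, 13, 3, 6, 5, 15, 7, 8, 9, 10, 11, 12, 4, 14, 2]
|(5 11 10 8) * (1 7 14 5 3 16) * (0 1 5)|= 12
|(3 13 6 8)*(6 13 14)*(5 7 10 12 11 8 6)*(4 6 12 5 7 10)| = |(3 14 7 4 6 12 11 8)(5 10)| = 8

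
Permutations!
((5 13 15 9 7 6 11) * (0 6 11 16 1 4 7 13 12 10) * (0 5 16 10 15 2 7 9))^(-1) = (0 15 12 5 10 6)(1 16 11 7 2 13 9 4) = [15, 16, 13, 3, 1, 10, 0, 2, 8, 4, 6, 7, 5, 9, 14, 12, 11]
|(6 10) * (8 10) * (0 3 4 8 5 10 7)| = 15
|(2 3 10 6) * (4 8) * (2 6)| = 6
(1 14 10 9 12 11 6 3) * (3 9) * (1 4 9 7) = (1 14 10 3 4 9 12 11 6 7) = [0, 14, 2, 4, 9, 5, 7, 1, 8, 12, 3, 6, 11, 13, 10]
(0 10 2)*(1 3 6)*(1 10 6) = (0 6 10 2)(1 3) = [6, 3, 0, 1, 4, 5, 10, 7, 8, 9, 2]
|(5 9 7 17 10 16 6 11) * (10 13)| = |(5 9 7 17 13 10 16 6 11)| = 9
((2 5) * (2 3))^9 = [0, 1, 2, 3, 4, 5] = (5)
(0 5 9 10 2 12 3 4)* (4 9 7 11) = (0 5 7 11 4)(2 12 3 9 10) = [5, 1, 12, 9, 0, 7, 6, 11, 8, 10, 2, 4, 3]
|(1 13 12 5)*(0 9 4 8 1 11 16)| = 10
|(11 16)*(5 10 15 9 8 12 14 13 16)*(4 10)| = |(4 10 15 9 8 12 14 13 16 11 5)| = 11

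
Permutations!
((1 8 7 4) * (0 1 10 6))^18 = [4, 10, 2, 3, 1, 5, 7, 0, 6, 9, 8] = (0 4 1 10 8 6 7)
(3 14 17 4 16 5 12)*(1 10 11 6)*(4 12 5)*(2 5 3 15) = (1 10 11 6)(2 5 3 14 17 12 15)(4 16) = [0, 10, 5, 14, 16, 3, 1, 7, 8, 9, 11, 6, 15, 13, 17, 2, 4, 12]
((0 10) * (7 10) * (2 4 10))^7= [2, 1, 10, 3, 0, 5, 6, 4, 8, 9, 7]= (0 2 10 7 4)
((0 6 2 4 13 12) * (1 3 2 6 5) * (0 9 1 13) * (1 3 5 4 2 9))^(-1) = [4, 12, 2, 9, 0, 1, 6, 7, 8, 3, 10, 11, 13, 5] = (0 4)(1 12 13 5)(3 9)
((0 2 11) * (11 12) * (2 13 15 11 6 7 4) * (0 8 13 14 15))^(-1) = [13, 1, 4, 3, 7, 5, 12, 6, 11, 9, 10, 15, 2, 8, 0, 14] = (0 13 8 11 15 14)(2 4 7 6 12)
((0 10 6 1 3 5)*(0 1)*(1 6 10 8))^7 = (10)(0 8 1 3 5 6) = [8, 3, 2, 5, 4, 6, 0, 7, 1, 9, 10]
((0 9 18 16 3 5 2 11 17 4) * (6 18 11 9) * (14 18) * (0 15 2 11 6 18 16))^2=(18)(2 6 16 5 17 15 9 14 3 11 4)=[0, 1, 6, 11, 2, 17, 16, 7, 8, 14, 10, 4, 12, 13, 3, 9, 5, 15, 18]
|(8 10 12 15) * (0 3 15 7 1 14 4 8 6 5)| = 35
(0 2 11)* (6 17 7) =(0 2 11)(6 17 7) =[2, 1, 11, 3, 4, 5, 17, 6, 8, 9, 10, 0, 12, 13, 14, 15, 16, 7]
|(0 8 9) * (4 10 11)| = 3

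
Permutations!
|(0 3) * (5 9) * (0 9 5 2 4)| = 5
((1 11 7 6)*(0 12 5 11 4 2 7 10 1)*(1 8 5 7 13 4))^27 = (13)(0 6 7 12)(5 8 10 11) = [6, 1, 2, 3, 4, 8, 7, 12, 10, 9, 11, 5, 0, 13]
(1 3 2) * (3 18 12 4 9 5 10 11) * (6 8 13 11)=[0, 18, 1, 2, 9, 10, 8, 7, 13, 5, 6, 3, 4, 11, 14, 15, 16, 17, 12]=(1 18 12 4 9 5 10 6 8 13 11 3 2)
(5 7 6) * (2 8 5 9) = (2 8 5 7 6 9) = [0, 1, 8, 3, 4, 7, 9, 6, 5, 2]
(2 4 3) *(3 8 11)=(2 4 8 11 3)=[0, 1, 4, 2, 8, 5, 6, 7, 11, 9, 10, 3]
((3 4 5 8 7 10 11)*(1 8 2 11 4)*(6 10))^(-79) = [0, 8, 11, 1, 5, 2, 10, 6, 7, 9, 4, 3] = (1 8 7 6 10 4 5 2 11 3)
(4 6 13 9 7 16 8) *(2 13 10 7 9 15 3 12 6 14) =(2 13 15 3 12 6 10 7 16 8 4 14) =[0, 1, 13, 12, 14, 5, 10, 16, 4, 9, 7, 11, 6, 15, 2, 3, 8]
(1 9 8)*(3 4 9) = (1 3 4 9 8) = [0, 3, 2, 4, 9, 5, 6, 7, 1, 8]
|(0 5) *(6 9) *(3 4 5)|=4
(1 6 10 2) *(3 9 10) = (1 6 3 9 10 2) = [0, 6, 1, 9, 4, 5, 3, 7, 8, 10, 2]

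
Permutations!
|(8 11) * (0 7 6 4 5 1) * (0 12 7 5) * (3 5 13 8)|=11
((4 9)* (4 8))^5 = (4 8 9) = [0, 1, 2, 3, 8, 5, 6, 7, 9, 4]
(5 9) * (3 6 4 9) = (3 6 4 9 5) = [0, 1, 2, 6, 9, 3, 4, 7, 8, 5]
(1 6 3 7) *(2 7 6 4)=(1 4 2 7)(3 6)=[0, 4, 7, 6, 2, 5, 3, 1]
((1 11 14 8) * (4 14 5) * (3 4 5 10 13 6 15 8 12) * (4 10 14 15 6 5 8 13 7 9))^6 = (1 7 8 10 5 3 13 12 15 14 4 11 9) = [0, 7, 2, 13, 11, 3, 6, 8, 10, 1, 5, 9, 15, 12, 4, 14]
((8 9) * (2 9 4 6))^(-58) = [0, 1, 8, 3, 2, 5, 9, 7, 6, 4] = (2 8 6 9 4)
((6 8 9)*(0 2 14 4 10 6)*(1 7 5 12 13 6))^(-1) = (0 9 8 6 13 12 5 7 1 10 4 14 2) = [9, 10, 0, 3, 14, 7, 13, 1, 6, 8, 4, 11, 5, 12, 2]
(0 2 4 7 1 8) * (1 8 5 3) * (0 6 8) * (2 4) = (0 4 7)(1 5 3)(6 8) = [4, 5, 2, 1, 7, 3, 8, 0, 6]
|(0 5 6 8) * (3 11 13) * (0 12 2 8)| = |(0 5 6)(2 8 12)(3 11 13)| = 3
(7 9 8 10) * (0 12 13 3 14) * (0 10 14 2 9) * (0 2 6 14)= (0 12 13 3 6 14 10 7 2 9 8)= [12, 1, 9, 6, 4, 5, 14, 2, 0, 8, 7, 11, 13, 3, 10]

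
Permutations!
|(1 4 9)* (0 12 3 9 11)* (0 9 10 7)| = |(0 12 3 10 7)(1 4 11 9)| = 20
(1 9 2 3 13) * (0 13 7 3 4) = (0 13 1 9 2 4)(3 7) = [13, 9, 4, 7, 0, 5, 6, 3, 8, 2, 10, 11, 12, 1]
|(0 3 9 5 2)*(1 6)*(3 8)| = |(0 8 3 9 5 2)(1 6)| = 6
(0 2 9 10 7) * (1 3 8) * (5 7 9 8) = (0 2 8 1 3 5 7)(9 10) = [2, 3, 8, 5, 4, 7, 6, 0, 1, 10, 9]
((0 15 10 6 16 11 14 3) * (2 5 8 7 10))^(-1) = (0 3 14 11 16 6 10 7 8 5 2 15) = [3, 1, 15, 14, 4, 2, 10, 8, 5, 9, 7, 16, 12, 13, 11, 0, 6]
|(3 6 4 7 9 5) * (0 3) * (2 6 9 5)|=8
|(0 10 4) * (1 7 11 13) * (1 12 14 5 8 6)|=9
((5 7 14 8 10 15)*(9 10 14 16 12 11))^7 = (5 15 10 9 11 12 16 7)(8 14) = [0, 1, 2, 3, 4, 15, 6, 5, 14, 11, 9, 12, 16, 13, 8, 10, 7]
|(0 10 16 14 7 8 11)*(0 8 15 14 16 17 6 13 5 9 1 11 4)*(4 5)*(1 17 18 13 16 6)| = |(0 10 18 13 4)(1 11 8 5 9 17)(6 16)(7 15 14)| = 30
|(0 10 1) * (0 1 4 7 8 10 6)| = |(0 6)(4 7 8 10)| = 4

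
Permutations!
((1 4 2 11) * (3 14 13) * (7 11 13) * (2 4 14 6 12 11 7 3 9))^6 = (14) = [0, 1, 2, 3, 4, 5, 6, 7, 8, 9, 10, 11, 12, 13, 14]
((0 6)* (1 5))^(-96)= [0, 1, 2, 3, 4, 5, 6]= (6)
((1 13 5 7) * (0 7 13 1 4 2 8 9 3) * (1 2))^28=[2, 3, 0, 1, 9, 5, 6, 8, 7, 4, 10, 11, 12, 13]=(13)(0 2)(1 3)(4 9)(7 8)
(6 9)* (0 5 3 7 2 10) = (0 5 3 7 2 10)(6 9) = [5, 1, 10, 7, 4, 3, 9, 2, 8, 6, 0]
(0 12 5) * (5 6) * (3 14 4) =(0 12 6 5)(3 14 4) =[12, 1, 2, 14, 3, 0, 5, 7, 8, 9, 10, 11, 6, 13, 4]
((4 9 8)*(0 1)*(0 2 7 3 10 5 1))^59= (1 5 10 3 7 2)(4 8 9)= [0, 5, 1, 7, 8, 10, 6, 2, 9, 4, 3]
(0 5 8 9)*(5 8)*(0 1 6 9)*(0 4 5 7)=(0 8 4 5 7)(1 6 9)=[8, 6, 2, 3, 5, 7, 9, 0, 4, 1]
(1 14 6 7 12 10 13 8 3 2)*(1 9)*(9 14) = [0, 9, 14, 2, 4, 5, 7, 12, 3, 1, 13, 11, 10, 8, 6] = (1 9)(2 14 6 7 12 10 13 8 3)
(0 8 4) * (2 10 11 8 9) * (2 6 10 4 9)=[2, 1, 4, 3, 0, 5, 10, 7, 9, 6, 11, 8]=(0 2 4)(6 10 11 8 9)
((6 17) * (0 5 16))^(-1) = (0 16 5)(6 17) = [16, 1, 2, 3, 4, 0, 17, 7, 8, 9, 10, 11, 12, 13, 14, 15, 5, 6]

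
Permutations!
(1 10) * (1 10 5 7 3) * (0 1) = (10)(0 1 5 7 3) = [1, 5, 2, 0, 4, 7, 6, 3, 8, 9, 10]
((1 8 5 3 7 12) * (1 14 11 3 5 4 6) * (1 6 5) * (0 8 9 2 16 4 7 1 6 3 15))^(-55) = (0 8 7 12 14 11 15)(1 9 2 16 4 5 6 3) = [8, 9, 16, 1, 5, 6, 3, 12, 7, 2, 10, 15, 14, 13, 11, 0, 4]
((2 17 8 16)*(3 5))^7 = (2 16 8 17)(3 5) = [0, 1, 16, 5, 4, 3, 6, 7, 17, 9, 10, 11, 12, 13, 14, 15, 8, 2]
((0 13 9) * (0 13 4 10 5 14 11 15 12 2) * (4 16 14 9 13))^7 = (16)(4 9 5 10) = [0, 1, 2, 3, 9, 10, 6, 7, 8, 5, 4, 11, 12, 13, 14, 15, 16]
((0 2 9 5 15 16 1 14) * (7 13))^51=(0 5 1 2 15 14 9 16)(7 13)=[5, 2, 15, 3, 4, 1, 6, 13, 8, 16, 10, 11, 12, 7, 9, 14, 0]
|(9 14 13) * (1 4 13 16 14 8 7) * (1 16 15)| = 9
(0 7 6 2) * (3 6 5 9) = (0 7 5 9 3 6 2) = [7, 1, 0, 6, 4, 9, 2, 5, 8, 3]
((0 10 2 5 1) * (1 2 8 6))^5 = (10)(2 5) = [0, 1, 5, 3, 4, 2, 6, 7, 8, 9, 10]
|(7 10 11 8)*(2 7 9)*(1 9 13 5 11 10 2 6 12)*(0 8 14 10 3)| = |(0 8 13 5 11 14 10 3)(1 9 6 12)(2 7)| = 8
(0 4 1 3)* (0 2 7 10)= (0 4 1 3 2 7 10)= [4, 3, 7, 2, 1, 5, 6, 10, 8, 9, 0]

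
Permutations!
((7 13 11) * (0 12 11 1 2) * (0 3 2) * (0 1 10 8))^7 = (13)(2 3) = [0, 1, 3, 2, 4, 5, 6, 7, 8, 9, 10, 11, 12, 13]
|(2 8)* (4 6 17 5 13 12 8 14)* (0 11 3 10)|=36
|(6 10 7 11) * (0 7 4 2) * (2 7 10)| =7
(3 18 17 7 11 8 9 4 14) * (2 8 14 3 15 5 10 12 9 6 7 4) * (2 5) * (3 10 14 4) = [0, 1, 8, 18, 10, 14, 7, 11, 6, 5, 12, 4, 9, 13, 15, 2, 16, 3, 17] = (2 8 6 7 11 4 10 12 9 5 14 15)(3 18 17)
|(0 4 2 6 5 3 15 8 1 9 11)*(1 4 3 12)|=|(0 3 15 8 4 2 6 5 12 1 9 11)|=12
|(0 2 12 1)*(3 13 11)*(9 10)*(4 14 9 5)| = |(0 2 12 1)(3 13 11)(4 14 9 10 5)| = 60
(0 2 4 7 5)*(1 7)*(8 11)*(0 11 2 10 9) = (0 10 9)(1 7 5 11 8 2 4) = [10, 7, 4, 3, 1, 11, 6, 5, 2, 0, 9, 8]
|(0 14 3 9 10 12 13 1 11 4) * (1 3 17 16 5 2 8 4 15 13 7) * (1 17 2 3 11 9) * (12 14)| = |(0 12 7 17 16 5 3 1 9 10 14 2 8 4)(11 15 13)| = 42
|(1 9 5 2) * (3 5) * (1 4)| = 6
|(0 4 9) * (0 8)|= |(0 4 9 8)|= 4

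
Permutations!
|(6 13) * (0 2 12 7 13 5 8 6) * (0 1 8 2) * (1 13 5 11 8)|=|(13)(2 12 7 5)(6 11 8)|=12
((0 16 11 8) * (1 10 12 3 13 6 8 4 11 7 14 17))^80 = (0 3 17)(1 16 13)(6 10 7)(8 12 14) = [3, 16, 2, 17, 4, 5, 10, 6, 12, 9, 7, 11, 14, 1, 8, 15, 13, 0]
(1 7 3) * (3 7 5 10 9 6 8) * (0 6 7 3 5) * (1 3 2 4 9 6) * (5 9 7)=(0 1)(2 4 7)(5 10 6 8 9)=[1, 0, 4, 3, 7, 10, 8, 2, 9, 5, 6]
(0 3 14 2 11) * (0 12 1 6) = [3, 6, 11, 14, 4, 5, 0, 7, 8, 9, 10, 12, 1, 13, 2] = (0 3 14 2 11 12 1 6)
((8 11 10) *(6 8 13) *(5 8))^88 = [0, 1, 2, 3, 4, 13, 10, 7, 6, 9, 8, 5, 12, 11] = (5 13 11)(6 10 8)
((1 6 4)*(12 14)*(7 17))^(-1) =(1 4 6)(7 17)(12 14) =[0, 4, 2, 3, 6, 5, 1, 17, 8, 9, 10, 11, 14, 13, 12, 15, 16, 7]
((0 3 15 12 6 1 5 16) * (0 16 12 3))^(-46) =(16)(1 12)(5 6) =[0, 12, 2, 3, 4, 6, 5, 7, 8, 9, 10, 11, 1, 13, 14, 15, 16]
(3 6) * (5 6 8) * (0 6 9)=(0 6 3 8 5 9)=[6, 1, 2, 8, 4, 9, 3, 7, 5, 0]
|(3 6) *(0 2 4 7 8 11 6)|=|(0 2 4 7 8 11 6 3)|=8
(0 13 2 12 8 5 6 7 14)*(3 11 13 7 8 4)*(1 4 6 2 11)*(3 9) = [7, 4, 12, 1, 9, 2, 8, 14, 5, 3, 10, 13, 6, 11, 0] = (0 7 14)(1 4 9 3)(2 12 6 8 5)(11 13)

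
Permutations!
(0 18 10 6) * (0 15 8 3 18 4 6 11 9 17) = [4, 1, 2, 18, 6, 5, 15, 7, 3, 17, 11, 9, 12, 13, 14, 8, 16, 0, 10] = (0 4 6 15 8 3 18 10 11 9 17)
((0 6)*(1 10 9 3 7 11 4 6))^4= (0 3 6 9 4 10 11 1 7)= [3, 7, 2, 6, 10, 5, 9, 0, 8, 4, 11, 1]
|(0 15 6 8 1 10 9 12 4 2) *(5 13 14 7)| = |(0 15 6 8 1 10 9 12 4 2)(5 13 14 7)| = 20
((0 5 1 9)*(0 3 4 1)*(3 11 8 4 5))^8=(0 5 3)(1 8 9 4 11)=[5, 8, 2, 0, 11, 3, 6, 7, 9, 4, 10, 1]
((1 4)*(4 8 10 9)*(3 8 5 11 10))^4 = (1 9 11)(4 10 5) = [0, 9, 2, 3, 10, 4, 6, 7, 8, 11, 5, 1]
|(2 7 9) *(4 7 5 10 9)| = |(2 5 10 9)(4 7)| = 4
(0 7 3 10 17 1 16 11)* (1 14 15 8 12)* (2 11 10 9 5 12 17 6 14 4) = (0 7 3 9 5 12 1 16 10 6 14 15 8 17 4 2 11) = [7, 16, 11, 9, 2, 12, 14, 3, 17, 5, 6, 0, 1, 13, 15, 8, 10, 4]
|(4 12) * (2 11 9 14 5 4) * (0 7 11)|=9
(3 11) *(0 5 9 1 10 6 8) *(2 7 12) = (0 5 9 1 10 6 8)(2 7 12)(3 11) = [5, 10, 7, 11, 4, 9, 8, 12, 0, 1, 6, 3, 2]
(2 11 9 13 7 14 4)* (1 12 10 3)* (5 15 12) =(1 5 15 12 10 3)(2 11 9 13 7 14 4) =[0, 5, 11, 1, 2, 15, 6, 14, 8, 13, 3, 9, 10, 7, 4, 12]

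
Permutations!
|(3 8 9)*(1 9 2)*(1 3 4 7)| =|(1 9 4 7)(2 3 8)| =12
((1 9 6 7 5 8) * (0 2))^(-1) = (0 2)(1 8 5 7 6 9) = [2, 8, 0, 3, 4, 7, 9, 6, 5, 1]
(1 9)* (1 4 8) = (1 9 4 8) = [0, 9, 2, 3, 8, 5, 6, 7, 1, 4]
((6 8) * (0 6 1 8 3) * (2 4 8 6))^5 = [6, 4, 3, 1, 0, 5, 8, 7, 2] = (0 6 8 2 3 1 4)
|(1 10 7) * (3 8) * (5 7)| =|(1 10 5 7)(3 8)| =4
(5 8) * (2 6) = (2 6)(5 8) = [0, 1, 6, 3, 4, 8, 2, 7, 5]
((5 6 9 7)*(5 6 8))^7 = (5 8)(6 9 7) = [0, 1, 2, 3, 4, 8, 9, 6, 5, 7]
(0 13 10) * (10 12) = (0 13 12 10) = [13, 1, 2, 3, 4, 5, 6, 7, 8, 9, 0, 11, 10, 12]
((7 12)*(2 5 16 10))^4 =(16) =[0, 1, 2, 3, 4, 5, 6, 7, 8, 9, 10, 11, 12, 13, 14, 15, 16]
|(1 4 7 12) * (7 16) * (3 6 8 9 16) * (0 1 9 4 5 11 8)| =|(0 1 5 11 8 4 3 6)(7 12 9 16)| =8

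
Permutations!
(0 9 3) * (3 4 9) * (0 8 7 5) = (0 3 8 7 5)(4 9) = [3, 1, 2, 8, 9, 0, 6, 5, 7, 4]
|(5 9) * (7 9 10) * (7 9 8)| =6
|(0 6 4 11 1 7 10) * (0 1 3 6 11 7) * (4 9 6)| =14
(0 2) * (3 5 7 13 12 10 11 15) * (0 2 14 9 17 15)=(0 14 9 17 15 3 5 7 13 12 10 11)=[14, 1, 2, 5, 4, 7, 6, 13, 8, 17, 11, 0, 10, 12, 9, 3, 16, 15]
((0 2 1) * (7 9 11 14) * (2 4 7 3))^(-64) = (0 1 2 3 14 11 9 7 4) = [1, 2, 3, 14, 0, 5, 6, 4, 8, 7, 10, 9, 12, 13, 11]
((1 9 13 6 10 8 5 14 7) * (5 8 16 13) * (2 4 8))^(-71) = (1 7 14 5 9)(2 4 8)(6 10 16 13) = [0, 7, 4, 3, 8, 9, 10, 14, 2, 1, 16, 11, 12, 6, 5, 15, 13]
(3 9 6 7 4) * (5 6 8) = [0, 1, 2, 9, 3, 6, 7, 4, 5, 8] = (3 9 8 5 6 7 4)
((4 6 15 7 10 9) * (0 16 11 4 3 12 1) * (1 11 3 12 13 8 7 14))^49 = (0 8 12 15 16 7 11 14 3 10 4 1 13 9 6) = [8, 13, 2, 10, 1, 5, 0, 11, 12, 6, 4, 14, 15, 9, 3, 16, 7]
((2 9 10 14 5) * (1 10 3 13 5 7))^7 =(1 7 14 10)(2 3 5 9 13) =[0, 7, 3, 5, 4, 9, 6, 14, 8, 13, 1, 11, 12, 2, 10]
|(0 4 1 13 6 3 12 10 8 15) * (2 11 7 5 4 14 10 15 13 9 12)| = 16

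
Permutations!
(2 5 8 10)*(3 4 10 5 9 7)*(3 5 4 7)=[0, 1, 9, 7, 10, 8, 6, 5, 4, 3, 2]=(2 9 3 7 5 8 4 10)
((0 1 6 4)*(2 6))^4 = (0 4 6 2 1) = [4, 0, 1, 3, 6, 5, 2]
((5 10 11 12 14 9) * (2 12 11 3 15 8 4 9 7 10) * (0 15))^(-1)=[3, 1, 5, 10, 8, 9, 6, 14, 15, 4, 7, 11, 2, 13, 12, 0]=(0 3 10 7 14 12 2 5 9 4 8 15)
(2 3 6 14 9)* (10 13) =[0, 1, 3, 6, 4, 5, 14, 7, 8, 2, 13, 11, 12, 10, 9] =(2 3 6 14 9)(10 13)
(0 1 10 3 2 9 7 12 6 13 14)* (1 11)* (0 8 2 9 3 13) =(0 11 1 10 13 14 8 2 3 9 7 12 6) =[11, 10, 3, 9, 4, 5, 0, 12, 2, 7, 13, 1, 6, 14, 8]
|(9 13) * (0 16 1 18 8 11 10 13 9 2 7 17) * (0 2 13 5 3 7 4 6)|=14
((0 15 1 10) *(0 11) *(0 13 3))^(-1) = [3, 15, 2, 13, 4, 5, 6, 7, 8, 9, 1, 10, 12, 11, 14, 0] = (0 3 13 11 10 1 15)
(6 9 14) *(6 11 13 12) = (6 9 14 11 13 12) = [0, 1, 2, 3, 4, 5, 9, 7, 8, 14, 10, 13, 6, 12, 11]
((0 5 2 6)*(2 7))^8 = (0 2 5 6 7) = [2, 1, 5, 3, 4, 6, 7, 0]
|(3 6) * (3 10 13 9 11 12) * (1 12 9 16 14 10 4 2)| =|(1 12 3 6 4 2)(9 11)(10 13 16 14)| =12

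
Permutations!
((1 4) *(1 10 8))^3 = [0, 8, 2, 3, 1, 5, 6, 7, 10, 9, 4] = (1 8 10 4)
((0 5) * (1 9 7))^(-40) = (1 7 9) = [0, 7, 2, 3, 4, 5, 6, 9, 8, 1]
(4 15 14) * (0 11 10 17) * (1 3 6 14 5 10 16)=(0 11 16 1 3 6 14 4 15 5 10 17)=[11, 3, 2, 6, 15, 10, 14, 7, 8, 9, 17, 16, 12, 13, 4, 5, 1, 0]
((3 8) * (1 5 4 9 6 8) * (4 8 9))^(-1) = [0, 3, 2, 8, 4, 1, 9, 7, 5, 6] = (1 3 8 5)(6 9)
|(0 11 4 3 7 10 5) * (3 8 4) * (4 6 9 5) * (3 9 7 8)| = |(0 11 9 5)(3 8 6 7 10 4)| = 12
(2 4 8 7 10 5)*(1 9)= [0, 9, 4, 3, 8, 2, 6, 10, 7, 1, 5]= (1 9)(2 4 8 7 10 5)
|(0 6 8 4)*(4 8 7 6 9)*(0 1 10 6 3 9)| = |(1 10 6 7 3 9 4)| = 7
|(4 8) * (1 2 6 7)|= 4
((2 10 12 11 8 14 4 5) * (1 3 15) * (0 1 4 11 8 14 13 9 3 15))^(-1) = (0 3 9 13 8 12 10 2 5 4 15 1)(11 14) = [3, 0, 5, 9, 15, 4, 6, 7, 12, 13, 2, 14, 10, 8, 11, 1]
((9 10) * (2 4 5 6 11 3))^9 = (2 6)(3 5)(4 11)(9 10) = [0, 1, 6, 5, 11, 3, 2, 7, 8, 10, 9, 4]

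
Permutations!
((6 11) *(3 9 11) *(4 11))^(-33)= (3 4 6 9 11)= [0, 1, 2, 4, 6, 5, 9, 7, 8, 11, 10, 3]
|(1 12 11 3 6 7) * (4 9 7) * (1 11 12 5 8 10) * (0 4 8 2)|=|(12)(0 4 9 7 11 3 6 8 10 1 5 2)|=12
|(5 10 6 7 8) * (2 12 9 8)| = |(2 12 9 8 5 10 6 7)| = 8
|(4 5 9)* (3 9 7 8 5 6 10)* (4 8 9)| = |(3 4 6 10)(5 7 9 8)| = 4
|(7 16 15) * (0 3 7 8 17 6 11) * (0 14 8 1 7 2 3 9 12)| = 60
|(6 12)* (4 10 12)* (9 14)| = 4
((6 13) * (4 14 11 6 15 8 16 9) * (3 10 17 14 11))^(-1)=(3 14 17 10)(4 9 16 8 15 13 6 11)=[0, 1, 2, 14, 9, 5, 11, 7, 15, 16, 3, 4, 12, 6, 17, 13, 8, 10]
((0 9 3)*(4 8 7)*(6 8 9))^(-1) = (0 3 9 4 7 8 6) = [3, 1, 2, 9, 7, 5, 0, 8, 6, 4]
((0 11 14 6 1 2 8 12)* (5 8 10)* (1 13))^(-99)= (14)= [0, 1, 2, 3, 4, 5, 6, 7, 8, 9, 10, 11, 12, 13, 14]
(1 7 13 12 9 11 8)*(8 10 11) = (1 7 13 12 9 8)(10 11) = [0, 7, 2, 3, 4, 5, 6, 13, 1, 8, 11, 10, 9, 12]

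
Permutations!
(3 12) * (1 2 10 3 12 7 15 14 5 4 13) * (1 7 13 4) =[0, 2, 10, 13, 4, 1, 6, 15, 8, 9, 3, 11, 12, 7, 5, 14] =(1 2 10 3 13 7 15 14 5)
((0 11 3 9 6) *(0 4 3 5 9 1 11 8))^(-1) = (0 8)(1 3 4 6 9 5 11) = [8, 3, 2, 4, 6, 11, 9, 7, 0, 5, 10, 1]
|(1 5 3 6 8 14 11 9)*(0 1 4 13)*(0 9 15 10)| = |(0 1 5 3 6 8 14 11 15 10)(4 13 9)| = 30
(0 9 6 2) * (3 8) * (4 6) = [9, 1, 0, 8, 6, 5, 2, 7, 3, 4] = (0 9 4 6 2)(3 8)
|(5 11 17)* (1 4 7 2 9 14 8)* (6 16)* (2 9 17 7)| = |(1 4 2 17 5 11 7 9 14 8)(6 16)| = 10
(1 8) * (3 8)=(1 3 8)=[0, 3, 2, 8, 4, 5, 6, 7, 1]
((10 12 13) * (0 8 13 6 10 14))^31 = (0 14 13 8)(6 10 12) = [14, 1, 2, 3, 4, 5, 10, 7, 0, 9, 12, 11, 6, 8, 13]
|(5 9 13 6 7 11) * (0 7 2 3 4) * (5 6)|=|(0 7 11 6 2 3 4)(5 9 13)|=21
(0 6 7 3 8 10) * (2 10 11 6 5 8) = [5, 1, 10, 2, 4, 8, 7, 3, 11, 9, 0, 6] = (0 5 8 11 6 7 3 2 10)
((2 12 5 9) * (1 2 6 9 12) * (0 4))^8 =(12) =[0, 1, 2, 3, 4, 5, 6, 7, 8, 9, 10, 11, 12]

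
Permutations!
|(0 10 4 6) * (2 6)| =5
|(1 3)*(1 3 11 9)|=|(1 11 9)|=3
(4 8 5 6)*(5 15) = [0, 1, 2, 3, 8, 6, 4, 7, 15, 9, 10, 11, 12, 13, 14, 5] = (4 8 15 5 6)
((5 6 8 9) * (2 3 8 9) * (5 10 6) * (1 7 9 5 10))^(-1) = (1 9 7)(2 8 3)(5 6 10) = [0, 9, 8, 2, 4, 6, 10, 1, 3, 7, 5]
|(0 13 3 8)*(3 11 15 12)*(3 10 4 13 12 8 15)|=|(0 12 10 4 13 11 3 15 8)|=9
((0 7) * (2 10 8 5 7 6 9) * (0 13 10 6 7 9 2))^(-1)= (0 9 5 8 10 13 7)(2 6)= [9, 1, 6, 3, 4, 8, 2, 0, 10, 5, 13, 11, 12, 7]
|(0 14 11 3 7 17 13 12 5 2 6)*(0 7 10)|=|(0 14 11 3 10)(2 6 7 17 13 12 5)|=35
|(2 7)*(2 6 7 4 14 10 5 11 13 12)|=|(2 4 14 10 5 11 13 12)(6 7)|=8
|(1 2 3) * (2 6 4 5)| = |(1 6 4 5 2 3)| = 6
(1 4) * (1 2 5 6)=(1 4 2 5 6)=[0, 4, 5, 3, 2, 6, 1]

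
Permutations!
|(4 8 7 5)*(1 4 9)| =6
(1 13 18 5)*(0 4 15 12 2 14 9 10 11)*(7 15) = (0 4 7 15 12 2 14 9 10 11)(1 13 18 5) = [4, 13, 14, 3, 7, 1, 6, 15, 8, 10, 11, 0, 2, 18, 9, 12, 16, 17, 5]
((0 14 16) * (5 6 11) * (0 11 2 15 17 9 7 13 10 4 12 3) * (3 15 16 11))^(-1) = (0 3 16 2 6 5 11 14)(4 10 13 7 9 17 15 12) = [3, 1, 6, 16, 10, 11, 5, 9, 8, 17, 13, 14, 4, 7, 0, 12, 2, 15]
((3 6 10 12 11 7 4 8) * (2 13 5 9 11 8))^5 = [0, 1, 7, 3, 11, 2, 6, 9, 8, 13, 10, 5, 12, 4] = (2 7 9 13 4 11 5)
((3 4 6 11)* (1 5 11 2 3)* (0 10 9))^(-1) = [9, 11, 6, 2, 3, 1, 4, 7, 8, 10, 0, 5] = (0 9 10)(1 11 5)(2 6 4 3)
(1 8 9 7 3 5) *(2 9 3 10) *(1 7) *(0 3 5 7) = (0 3 7 10 2 9 1 8 5) = [3, 8, 9, 7, 4, 0, 6, 10, 5, 1, 2]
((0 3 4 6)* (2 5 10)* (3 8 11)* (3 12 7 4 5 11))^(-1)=(0 6 4 7 12 11 2 10 5 3 8)=[6, 1, 10, 8, 7, 3, 4, 12, 0, 9, 5, 2, 11]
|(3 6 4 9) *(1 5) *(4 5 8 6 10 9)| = 12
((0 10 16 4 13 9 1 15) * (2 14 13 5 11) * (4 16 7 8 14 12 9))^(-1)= [15, 9, 11, 3, 13, 4, 6, 10, 7, 12, 0, 5, 2, 14, 8, 1, 16]= (16)(0 15 1 9 12 2 11 5 4 13 14 8 7 10)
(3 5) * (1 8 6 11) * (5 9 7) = [0, 8, 2, 9, 4, 3, 11, 5, 6, 7, 10, 1] = (1 8 6 11)(3 9 7 5)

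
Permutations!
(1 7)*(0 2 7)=[2, 0, 7, 3, 4, 5, 6, 1]=(0 2 7 1)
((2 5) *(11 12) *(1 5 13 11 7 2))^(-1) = (1 5)(2 7 12 11 13) = [0, 5, 7, 3, 4, 1, 6, 12, 8, 9, 10, 13, 11, 2]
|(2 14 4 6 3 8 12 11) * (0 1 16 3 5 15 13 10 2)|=|(0 1 16 3 8 12 11)(2 14 4 6 5 15 13 10)|=56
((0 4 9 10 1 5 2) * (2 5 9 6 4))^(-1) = (0 2)(1 10 9)(4 6) = [2, 10, 0, 3, 6, 5, 4, 7, 8, 1, 9]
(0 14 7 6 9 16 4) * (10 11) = [14, 1, 2, 3, 0, 5, 9, 6, 8, 16, 11, 10, 12, 13, 7, 15, 4] = (0 14 7 6 9 16 4)(10 11)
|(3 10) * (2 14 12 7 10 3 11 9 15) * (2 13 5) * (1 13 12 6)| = 6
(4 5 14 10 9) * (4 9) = (4 5 14 10) = [0, 1, 2, 3, 5, 14, 6, 7, 8, 9, 4, 11, 12, 13, 10]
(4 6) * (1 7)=[0, 7, 2, 3, 6, 5, 4, 1]=(1 7)(4 6)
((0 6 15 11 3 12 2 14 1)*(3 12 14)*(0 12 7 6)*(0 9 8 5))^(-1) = (0 5 8 9)(1 14 3 2 12)(6 7 11 15) = [5, 14, 12, 2, 4, 8, 7, 11, 9, 0, 10, 15, 1, 13, 3, 6]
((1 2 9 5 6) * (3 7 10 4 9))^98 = (1 6 5 9 4 10 7 3 2) = [0, 6, 1, 2, 10, 9, 5, 3, 8, 4, 7]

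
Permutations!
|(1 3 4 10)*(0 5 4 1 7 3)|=7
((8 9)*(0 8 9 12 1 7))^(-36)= (0 7 1 12 8)= [7, 12, 2, 3, 4, 5, 6, 1, 0, 9, 10, 11, 8]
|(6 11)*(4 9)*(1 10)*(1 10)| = |(4 9)(6 11)| = 2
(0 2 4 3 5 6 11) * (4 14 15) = (0 2 14 15 4 3 5 6 11) = [2, 1, 14, 5, 3, 6, 11, 7, 8, 9, 10, 0, 12, 13, 15, 4]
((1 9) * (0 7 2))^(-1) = (0 2 7)(1 9) = [2, 9, 7, 3, 4, 5, 6, 0, 8, 1]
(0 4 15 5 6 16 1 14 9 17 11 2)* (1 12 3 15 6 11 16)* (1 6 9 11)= (0 4 9 17 16 12 3 15 5 1 14 11 2)= [4, 14, 0, 15, 9, 1, 6, 7, 8, 17, 10, 2, 3, 13, 11, 5, 12, 16]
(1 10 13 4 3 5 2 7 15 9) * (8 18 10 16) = [0, 16, 7, 5, 3, 2, 6, 15, 18, 1, 13, 11, 12, 4, 14, 9, 8, 17, 10] = (1 16 8 18 10 13 4 3 5 2 7 15 9)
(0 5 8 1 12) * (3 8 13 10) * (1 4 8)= (0 5 13 10 3 1 12)(4 8)= [5, 12, 2, 1, 8, 13, 6, 7, 4, 9, 3, 11, 0, 10]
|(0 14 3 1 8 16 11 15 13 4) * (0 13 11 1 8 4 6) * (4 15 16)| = |(0 14 3 8 4 13 6)(1 15 11 16)| = 28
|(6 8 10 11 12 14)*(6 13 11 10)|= 4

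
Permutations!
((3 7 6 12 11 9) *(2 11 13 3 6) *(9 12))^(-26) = [0, 1, 3, 12, 4, 5, 6, 13, 8, 9, 10, 7, 2, 11] = (2 3 12)(7 13 11)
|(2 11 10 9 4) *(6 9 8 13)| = |(2 11 10 8 13 6 9 4)| = 8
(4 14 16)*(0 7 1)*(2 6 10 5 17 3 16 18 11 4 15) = (0 7 1)(2 6 10 5 17 3 16 15)(4 14 18 11) = [7, 0, 6, 16, 14, 17, 10, 1, 8, 9, 5, 4, 12, 13, 18, 2, 15, 3, 11]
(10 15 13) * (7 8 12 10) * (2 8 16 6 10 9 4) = (2 8 12 9 4)(6 10 15 13 7 16) = [0, 1, 8, 3, 2, 5, 10, 16, 12, 4, 15, 11, 9, 7, 14, 13, 6]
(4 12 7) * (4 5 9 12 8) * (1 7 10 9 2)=(1 7 5 2)(4 8)(9 12 10)=[0, 7, 1, 3, 8, 2, 6, 5, 4, 12, 9, 11, 10]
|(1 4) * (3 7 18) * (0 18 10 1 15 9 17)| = |(0 18 3 7 10 1 4 15 9 17)| = 10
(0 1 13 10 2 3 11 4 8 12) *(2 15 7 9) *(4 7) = [1, 13, 3, 11, 8, 5, 6, 9, 12, 2, 15, 7, 0, 10, 14, 4] = (0 1 13 10 15 4 8 12)(2 3 11 7 9)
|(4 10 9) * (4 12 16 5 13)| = 7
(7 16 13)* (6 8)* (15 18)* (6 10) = (6 8 10)(7 16 13)(15 18) = [0, 1, 2, 3, 4, 5, 8, 16, 10, 9, 6, 11, 12, 7, 14, 18, 13, 17, 15]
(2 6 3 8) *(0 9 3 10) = (0 9 3 8 2 6 10) = [9, 1, 6, 8, 4, 5, 10, 7, 2, 3, 0]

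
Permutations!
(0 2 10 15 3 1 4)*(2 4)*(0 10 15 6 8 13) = [4, 2, 15, 1, 10, 5, 8, 7, 13, 9, 6, 11, 12, 0, 14, 3] = (0 4 10 6 8 13)(1 2 15 3)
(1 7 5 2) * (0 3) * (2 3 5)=[5, 7, 1, 0, 4, 3, 6, 2]=(0 5 3)(1 7 2)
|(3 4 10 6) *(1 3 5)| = 6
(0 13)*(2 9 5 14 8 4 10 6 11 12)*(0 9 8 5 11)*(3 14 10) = [13, 1, 8, 14, 3, 10, 0, 7, 4, 11, 6, 12, 2, 9, 5] = (0 13 9 11 12 2 8 4 3 14 5 10 6)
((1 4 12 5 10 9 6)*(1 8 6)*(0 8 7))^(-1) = (0 7 6 8)(1 9 10 5 12 4) = [7, 9, 2, 3, 1, 12, 8, 6, 0, 10, 5, 11, 4]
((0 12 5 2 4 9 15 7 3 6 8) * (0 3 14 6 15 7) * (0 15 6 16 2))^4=[12, 1, 14, 6, 16, 0, 8, 4, 3, 2, 10, 11, 5, 13, 9, 15, 7]=(0 12 5)(2 14 9)(3 6 8)(4 16 7)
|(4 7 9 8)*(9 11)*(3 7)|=|(3 7 11 9 8 4)|=6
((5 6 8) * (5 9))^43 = [0, 1, 2, 3, 4, 9, 5, 7, 6, 8] = (5 9 8 6)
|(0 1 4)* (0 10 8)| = |(0 1 4 10 8)| = 5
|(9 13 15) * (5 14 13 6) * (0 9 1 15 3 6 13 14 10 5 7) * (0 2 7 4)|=6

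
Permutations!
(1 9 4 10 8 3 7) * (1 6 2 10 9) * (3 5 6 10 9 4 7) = (2 9 7 10 8 5 6) = [0, 1, 9, 3, 4, 6, 2, 10, 5, 7, 8]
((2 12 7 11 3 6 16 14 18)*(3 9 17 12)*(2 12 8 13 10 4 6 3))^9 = [0, 1, 2, 3, 17, 5, 8, 16, 7, 18, 9, 14, 6, 11, 10, 15, 13, 12, 4] = (4 17 12 6 8 7 16 13 11 14 10 9 18)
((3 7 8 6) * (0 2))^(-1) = (0 2)(3 6 8 7) = [2, 1, 0, 6, 4, 5, 8, 3, 7]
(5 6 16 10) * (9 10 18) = (5 6 16 18 9 10) = [0, 1, 2, 3, 4, 6, 16, 7, 8, 10, 5, 11, 12, 13, 14, 15, 18, 17, 9]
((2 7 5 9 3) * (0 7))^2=(0 5 3)(2 7 9)=[5, 1, 7, 0, 4, 3, 6, 9, 8, 2]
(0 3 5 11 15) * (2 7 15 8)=[3, 1, 7, 5, 4, 11, 6, 15, 2, 9, 10, 8, 12, 13, 14, 0]=(0 3 5 11 8 2 7 15)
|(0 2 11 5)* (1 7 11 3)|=|(0 2 3 1 7 11 5)|=7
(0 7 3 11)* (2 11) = (0 7 3 2 11) = [7, 1, 11, 2, 4, 5, 6, 3, 8, 9, 10, 0]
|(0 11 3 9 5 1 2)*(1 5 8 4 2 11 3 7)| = |(0 3 9 8 4 2)(1 11 7)| = 6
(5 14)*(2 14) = (2 14 5) = [0, 1, 14, 3, 4, 2, 6, 7, 8, 9, 10, 11, 12, 13, 5]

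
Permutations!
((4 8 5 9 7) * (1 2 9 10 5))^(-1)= [0, 8, 1, 3, 7, 10, 6, 9, 4, 2, 5]= (1 8 4 7 9 2)(5 10)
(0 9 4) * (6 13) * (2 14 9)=(0 2 14 9 4)(6 13)=[2, 1, 14, 3, 0, 5, 13, 7, 8, 4, 10, 11, 12, 6, 9]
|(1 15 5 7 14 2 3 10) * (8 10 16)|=|(1 15 5 7 14 2 3 16 8 10)|=10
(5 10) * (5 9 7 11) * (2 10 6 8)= (2 10 9 7 11 5 6 8)= [0, 1, 10, 3, 4, 6, 8, 11, 2, 7, 9, 5]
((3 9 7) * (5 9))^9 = (3 5 9 7) = [0, 1, 2, 5, 4, 9, 6, 3, 8, 7]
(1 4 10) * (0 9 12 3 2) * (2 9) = (0 2)(1 4 10)(3 9 12) = [2, 4, 0, 9, 10, 5, 6, 7, 8, 12, 1, 11, 3]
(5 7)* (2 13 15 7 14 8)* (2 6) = (2 13 15 7 5 14 8 6) = [0, 1, 13, 3, 4, 14, 2, 5, 6, 9, 10, 11, 12, 15, 8, 7]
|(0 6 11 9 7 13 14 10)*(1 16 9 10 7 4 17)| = |(0 6 11 10)(1 16 9 4 17)(7 13 14)| = 60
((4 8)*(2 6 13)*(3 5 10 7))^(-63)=(13)(3 5 10 7)(4 8)=[0, 1, 2, 5, 8, 10, 6, 3, 4, 9, 7, 11, 12, 13]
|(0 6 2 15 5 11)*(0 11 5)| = 4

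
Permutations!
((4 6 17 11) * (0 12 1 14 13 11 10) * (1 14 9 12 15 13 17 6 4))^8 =[17, 13, 2, 3, 4, 5, 6, 7, 8, 11, 14, 15, 1, 0, 9, 10, 16, 12] =(0 17 12 1 13)(9 11 15 10 14)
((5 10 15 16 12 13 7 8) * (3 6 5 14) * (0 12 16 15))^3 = (16)(0 7 3 10 13 14 5 12 8 6) = [7, 1, 2, 10, 4, 12, 0, 3, 6, 9, 13, 11, 8, 14, 5, 15, 16]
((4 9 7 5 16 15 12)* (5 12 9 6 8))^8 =(4 12 7 9 15 16 5 8 6) =[0, 1, 2, 3, 12, 8, 4, 9, 6, 15, 10, 11, 7, 13, 14, 16, 5]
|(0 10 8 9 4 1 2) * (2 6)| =|(0 10 8 9 4 1 6 2)| =8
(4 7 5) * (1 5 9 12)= (1 5 4 7 9 12)= [0, 5, 2, 3, 7, 4, 6, 9, 8, 12, 10, 11, 1]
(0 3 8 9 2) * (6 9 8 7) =(0 3 7 6 9 2) =[3, 1, 0, 7, 4, 5, 9, 6, 8, 2]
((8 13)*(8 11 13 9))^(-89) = (8 9)(11 13) = [0, 1, 2, 3, 4, 5, 6, 7, 9, 8, 10, 13, 12, 11]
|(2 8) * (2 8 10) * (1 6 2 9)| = |(1 6 2 10 9)| = 5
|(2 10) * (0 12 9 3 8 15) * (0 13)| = |(0 12 9 3 8 15 13)(2 10)| = 14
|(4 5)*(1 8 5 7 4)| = |(1 8 5)(4 7)| = 6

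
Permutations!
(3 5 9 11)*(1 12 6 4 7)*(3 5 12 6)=(1 6 4 7)(3 12)(5 9 11)=[0, 6, 2, 12, 7, 9, 4, 1, 8, 11, 10, 5, 3]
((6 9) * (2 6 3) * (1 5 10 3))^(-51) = [0, 6, 10, 5, 4, 9, 3, 7, 8, 2, 1] = (1 6 3 5 9 2 10)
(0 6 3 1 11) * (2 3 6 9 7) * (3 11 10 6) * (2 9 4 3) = (0 4 3 1 10 6 2 11)(7 9) = [4, 10, 11, 1, 3, 5, 2, 9, 8, 7, 6, 0]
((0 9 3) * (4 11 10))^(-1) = (0 3 9)(4 10 11) = [3, 1, 2, 9, 10, 5, 6, 7, 8, 0, 11, 4]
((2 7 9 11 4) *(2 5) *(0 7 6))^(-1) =(0 6 2 5 4 11 9 7) =[6, 1, 5, 3, 11, 4, 2, 0, 8, 7, 10, 9]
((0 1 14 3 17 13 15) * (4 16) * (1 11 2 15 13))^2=[2, 3, 0, 1, 4, 5, 6, 7, 8, 9, 10, 15, 12, 13, 17, 11, 16, 14]=(0 2)(1 3)(11 15)(14 17)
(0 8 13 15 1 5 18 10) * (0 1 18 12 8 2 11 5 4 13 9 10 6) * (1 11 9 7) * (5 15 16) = (0 2 9 10 11 15 18 6)(1 4 13 16 5 12 8 7) = [2, 4, 9, 3, 13, 12, 0, 1, 7, 10, 11, 15, 8, 16, 14, 18, 5, 17, 6]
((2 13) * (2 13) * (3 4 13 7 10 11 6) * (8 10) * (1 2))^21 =[0, 2, 1, 10, 11, 5, 8, 3, 4, 9, 13, 7, 12, 6] =(1 2)(3 10 13 6 8 4 11 7)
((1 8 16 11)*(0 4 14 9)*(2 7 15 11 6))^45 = [4, 7, 8, 3, 14, 5, 1, 16, 15, 0, 10, 2, 12, 13, 9, 6, 11] = (0 4 14 9)(1 7 16 11 2 8 15 6)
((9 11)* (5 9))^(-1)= [0, 1, 2, 3, 4, 11, 6, 7, 8, 5, 10, 9]= (5 11 9)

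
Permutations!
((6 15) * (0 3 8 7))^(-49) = (0 7 8 3)(6 15) = [7, 1, 2, 0, 4, 5, 15, 8, 3, 9, 10, 11, 12, 13, 14, 6]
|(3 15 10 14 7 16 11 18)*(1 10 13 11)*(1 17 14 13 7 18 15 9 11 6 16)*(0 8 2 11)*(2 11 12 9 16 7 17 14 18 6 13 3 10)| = |(0 8 11 15 17 18 10 3 16 14 6 7 1 2 12 9)| = 16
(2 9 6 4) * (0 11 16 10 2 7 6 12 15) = (0 11 16 10 2 9 12 15)(4 7 6) = [11, 1, 9, 3, 7, 5, 4, 6, 8, 12, 2, 16, 15, 13, 14, 0, 10]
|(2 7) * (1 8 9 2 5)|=6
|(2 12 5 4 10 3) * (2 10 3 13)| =7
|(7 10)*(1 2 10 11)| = |(1 2 10 7 11)| = 5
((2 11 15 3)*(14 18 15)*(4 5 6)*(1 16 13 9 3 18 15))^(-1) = (1 18 15 14 11 2 3 9 13 16)(4 6 5) = [0, 18, 3, 9, 6, 4, 5, 7, 8, 13, 10, 2, 12, 16, 11, 14, 1, 17, 15]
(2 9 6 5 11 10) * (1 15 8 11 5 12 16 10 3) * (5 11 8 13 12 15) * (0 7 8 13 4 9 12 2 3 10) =(0 7 8 13 2 12 16)(1 5 11 10 3)(4 9 6 15) =[7, 5, 12, 1, 9, 11, 15, 8, 13, 6, 3, 10, 16, 2, 14, 4, 0]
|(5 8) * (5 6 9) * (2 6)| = 5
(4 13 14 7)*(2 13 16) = (2 13 14 7 4 16) = [0, 1, 13, 3, 16, 5, 6, 4, 8, 9, 10, 11, 12, 14, 7, 15, 2]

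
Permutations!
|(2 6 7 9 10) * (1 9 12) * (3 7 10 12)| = 6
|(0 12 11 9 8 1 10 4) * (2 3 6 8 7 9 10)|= 10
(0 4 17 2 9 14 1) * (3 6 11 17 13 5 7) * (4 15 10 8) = (0 15 10 8 4 13 5 7 3 6 11 17 2 9 14 1) = [15, 0, 9, 6, 13, 7, 11, 3, 4, 14, 8, 17, 12, 5, 1, 10, 16, 2]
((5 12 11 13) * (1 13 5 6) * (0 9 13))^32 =[13, 9, 2, 3, 4, 11, 0, 7, 8, 6, 10, 12, 5, 1] =(0 13 1 9 6)(5 11 12)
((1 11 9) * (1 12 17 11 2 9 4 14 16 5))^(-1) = (1 5 16 14 4 11 17 12 9 2) = [0, 5, 1, 3, 11, 16, 6, 7, 8, 2, 10, 17, 9, 13, 4, 15, 14, 12]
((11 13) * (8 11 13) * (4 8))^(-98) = [0, 1, 2, 3, 8, 5, 6, 7, 11, 9, 10, 4, 12, 13] = (13)(4 8 11)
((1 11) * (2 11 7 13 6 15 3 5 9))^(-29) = (1 7 13 6 15 3 5 9 2 11) = [0, 7, 11, 5, 4, 9, 15, 13, 8, 2, 10, 1, 12, 6, 14, 3]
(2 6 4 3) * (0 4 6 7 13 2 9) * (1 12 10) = (0 4 3 9)(1 12 10)(2 7 13) = [4, 12, 7, 9, 3, 5, 6, 13, 8, 0, 1, 11, 10, 2]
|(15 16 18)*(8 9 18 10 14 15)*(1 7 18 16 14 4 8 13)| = |(1 7 18 13)(4 8 9 16 10)(14 15)| = 20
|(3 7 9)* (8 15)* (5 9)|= |(3 7 5 9)(8 15)|= 4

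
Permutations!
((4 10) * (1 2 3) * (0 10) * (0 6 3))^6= [2, 3, 1, 6, 10, 5, 4, 7, 8, 9, 0]= (0 2 1 3 6 4 10)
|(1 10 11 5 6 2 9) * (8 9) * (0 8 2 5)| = 6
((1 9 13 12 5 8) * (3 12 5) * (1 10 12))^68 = (1 8)(3 5)(9 10)(12 13) = [0, 8, 2, 5, 4, 3, 6, 7, 1, 10, 9, 11, 13, 12]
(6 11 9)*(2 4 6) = (2 4 6 11 9) = [0, 1, 4, 3, 6, 5, 11, 7, 8, 2, 10, 9]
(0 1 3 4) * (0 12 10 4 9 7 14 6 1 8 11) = (0 8 11)(1 3 9 7 14 6)(4 12 10) = [8, 3, 2, 9, 12, 5, 1, 14, 11, 7, 4, 0, 10, 13, 6]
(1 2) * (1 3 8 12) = (1 2 3 8 12) = [0, 2, 3, 8, 4, 5, 6, 7, 12, 9, 10, 11, 1]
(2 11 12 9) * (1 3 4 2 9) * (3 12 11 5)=(1 12)(2 5 3 4)=[0, 12, 5, 4, 2, 3, 6, 7, 8, 9, 10, 11, 1]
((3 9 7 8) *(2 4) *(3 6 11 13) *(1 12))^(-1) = [0, 12, 4, 13, 2, 5, 8, 9, 7, 3, 10, 6, 1, 11] = (1 12)(2 4)(3 13 11 6 8 7 9)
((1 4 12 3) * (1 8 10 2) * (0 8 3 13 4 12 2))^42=(1 13 2 12 4)=[0, 13, 12, 3, 1, 5, 6, 7, 8, 9, 10, 11, 4, 2]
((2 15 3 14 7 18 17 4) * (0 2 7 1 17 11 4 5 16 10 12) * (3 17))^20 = (18)(0 5)(1 14 3)(2 16)(10 15)(12 17) = [5, 14, 16, 1, 4, 0, 6, 7, 8, 9, 15, 11, 17, 13, 3, 10, 2, 12, 18]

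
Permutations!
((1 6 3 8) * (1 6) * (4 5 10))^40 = [0, 1, 2, 8, 5, 10, 3, 7, 6, 9, 4] = (3 8 6)(4 5 10)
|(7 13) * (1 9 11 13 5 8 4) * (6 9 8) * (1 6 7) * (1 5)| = |(1 8 4 6 9 11 13 5 7)| = 9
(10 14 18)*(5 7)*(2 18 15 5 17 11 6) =[0, 1, 18, 3, 4, 7, 2, 17, 8, 9, 14, 6, 12, 13, 15, 5, 16, 11, 10] =(2 18 10 14 15 5 7 17 11 6)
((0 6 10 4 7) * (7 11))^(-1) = (0 7 11 4 10 6) = [7, 1, 2, 3, 10, 5, 0, 11, 8, 9, 6, 4]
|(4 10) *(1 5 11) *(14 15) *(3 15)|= 6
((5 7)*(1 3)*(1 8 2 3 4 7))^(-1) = (1 5 7 4)(2 8 3) = [0, 5, 8, 2, 1, 7, 6, 4, 3]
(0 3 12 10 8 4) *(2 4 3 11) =[11, 1, 4, 12, 0, 5, 6, 7, 3, 9, 8, 2, 10] =(0 11 2 4)(3 12 10 8)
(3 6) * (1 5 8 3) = (1 5 8 3 6) = [0, 5, 2, 6, 4, 8, 1, 7, 3]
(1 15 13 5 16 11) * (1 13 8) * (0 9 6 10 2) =[9, 15, 0, 3, 4, 16, 10, 7, 1, 6, 2, 13, 12, 5, 14, 8, 11] =(0 9 6 10 2)(1 15 8)(5 16 11 13)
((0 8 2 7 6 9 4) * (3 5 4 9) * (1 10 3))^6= (0 10 2 5 6)(1 8 3 7 4)= [10, 8, 5, 7, 1, 6, 0, 4, 3, 9, 2]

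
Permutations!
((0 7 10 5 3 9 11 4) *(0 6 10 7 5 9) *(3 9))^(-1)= [3, 1, 2, 10, 11, 0, 4, 7, 8, 5, 6, 9]= (0 3 10 6 4 11 9 5)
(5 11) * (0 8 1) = [8, 0, 2, 3, 4, 11, 6, 7, 1, 9, 10, 5] = (0 8 1)(5 11)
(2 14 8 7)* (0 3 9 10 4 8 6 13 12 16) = (0 3 9 10 4 8 7 2 14 6 13 12 16) = [3, 1, 14, 9, 8, 5, 13, 2, 7, 10, 4, 11, 16, 12, 6, 15, 0]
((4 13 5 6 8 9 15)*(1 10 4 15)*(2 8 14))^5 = (15)(1 6)(2 4)(5 9)(8 13)(10 14) = [0, 6, 4, 3, 2, 9, 1, 7, 13, 5, 14, 11, 12, 8, 10, 15]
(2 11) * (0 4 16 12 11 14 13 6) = (0 4 16 12 11 2 14 13 6) = [4, 1, 14, 3, 16, 5, 0, 7, 8, 9, 10, 2, 11, 6, 13, 15, 12]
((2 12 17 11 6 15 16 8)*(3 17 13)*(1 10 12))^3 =(1 13 11 16)(2 12 17 15)(3 6 8 10) =[0, 13, 12, 6, 4, 5, 8, 7, 10, 9, 3, 16, 17, 11, 14, 2, 1, 15]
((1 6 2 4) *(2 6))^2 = (6)(1 4 2) = [0, 4, 1, 3, 2, 5, 6]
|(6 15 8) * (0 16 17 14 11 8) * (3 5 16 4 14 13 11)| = |(0 4 14 3 5 16 17 13 11 8 6 15)| = 12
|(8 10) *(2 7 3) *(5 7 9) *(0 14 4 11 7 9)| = 14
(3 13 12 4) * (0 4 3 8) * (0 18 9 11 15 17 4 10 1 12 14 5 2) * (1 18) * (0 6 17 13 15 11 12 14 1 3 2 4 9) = (0 10 18)(1 14 5 4 8 3 15 13)(2 6 17 9 12) = [10, 14, 6, 15, 8, 4, 17, 7, 3, 12, 18, 11, 2, 1, 5, 13, 16, 9, 0]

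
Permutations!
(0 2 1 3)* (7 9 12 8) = (0 2 1 3)(7 9 12 8) = [2, 3, 1, 0, 4, 5, 6, 9, 7, 12, 10, 11, 8]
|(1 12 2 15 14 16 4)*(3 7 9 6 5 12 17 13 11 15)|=|(1 17 13 11 15 14 16 4)(2 3 7 9 6 5 12)|=56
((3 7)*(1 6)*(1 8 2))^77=[0, 6, 1, 7, 4, 5, 8, 3, 2]=(1 6 8 2)(3 7)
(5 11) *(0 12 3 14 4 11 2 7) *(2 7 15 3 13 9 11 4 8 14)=(0 12 13 9 11 5 7)(2 15 3)(8 14)=[12, 1, 15, 2, 4, 7, 6, 0, 14, 11, 10, 5, 13, 9, 8, 3]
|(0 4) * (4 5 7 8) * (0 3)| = 6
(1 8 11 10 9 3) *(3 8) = [0, 3, 2, 1, 4, 5, 6, 7, 11, 8, 9, 10] = (1 3)(8 11 10 9)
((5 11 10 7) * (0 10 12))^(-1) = (0 12 11 5 7 10) = [12, 1, 2, 3, 4, 7, 6, 10, 8, 9, 0, 5, 11]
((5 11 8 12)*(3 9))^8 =(12) =[0, 1, 2, 3, 4, 5, 6, 7, 8, 9, 10, 11, 12]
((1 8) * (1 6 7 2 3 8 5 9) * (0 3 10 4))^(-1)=[4, 9, 7, 0, 10, 1, 8, 6, 3, 5, 2]=(0 4 10 2 7 6 8 3)(1 9 5)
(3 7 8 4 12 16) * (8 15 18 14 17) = (3 7 15 18 14 17 8 4 12 16) = [0, 1, 2, 7, 12, 5, 6, 15, 4, 9, 10, 11, 16, 13, 17, 18, 3, 8, 14]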